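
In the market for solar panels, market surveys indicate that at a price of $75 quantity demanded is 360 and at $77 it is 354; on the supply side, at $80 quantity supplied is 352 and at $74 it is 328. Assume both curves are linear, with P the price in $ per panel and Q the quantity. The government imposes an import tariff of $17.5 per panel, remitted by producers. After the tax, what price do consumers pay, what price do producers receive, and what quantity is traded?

Demand slope: (354 − 360)/(77 − 75) = -3, so Qd = 585 − 3P.
Supply slope: (328 − 352)/(74 − 80) = 4, so Qs = 4P + 32.
Without the tax, 585 − 3P = 4P + 32 gives 7P = 553, so P* = $79 and Q* = 348.
With the tax collected from producers, supply shifts: Qs = 4(P − 17.5) + 32.
New equilibrium: consumers pay $89, producers receive $71.5, Q = 318. (Wedge: Pb − Ps = 17.5.)
The less price-elastic side of the market bears the larger share of a per-unit tax.

Consumers pay $89; producers receive $71.5; quantity = 318.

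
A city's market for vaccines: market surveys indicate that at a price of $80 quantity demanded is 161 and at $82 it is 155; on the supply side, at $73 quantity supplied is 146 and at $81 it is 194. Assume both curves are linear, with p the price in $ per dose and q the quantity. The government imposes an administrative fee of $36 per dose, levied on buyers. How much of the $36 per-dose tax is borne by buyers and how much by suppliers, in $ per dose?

Demand slope: (155 − 161)/(82 − 80) = -3, so qd = 401 − 3p.
Supply slope: (194 − 146)/(81 − 73) = 6, so qs = 6p − 292.
Before the tax: set 401 − 3p = 6p − 292 → p* = $77, q* = 170.
With the tax collected from buyers, demand (in seller-price terms) shifts: qd = 401 − 3(p + 36).
New equilibrium: buyers pay $101, suppliers receive $65, q = 98. (Wedge: pb − ps = 36.)
Burden on buyers: $24; on suppliers: $12. (They sum to $36.)
The less price-elastic side of the market bears the larger share of a per-unit tax.

Buyers bear $24 per dose; suppliers bear $12 per dose.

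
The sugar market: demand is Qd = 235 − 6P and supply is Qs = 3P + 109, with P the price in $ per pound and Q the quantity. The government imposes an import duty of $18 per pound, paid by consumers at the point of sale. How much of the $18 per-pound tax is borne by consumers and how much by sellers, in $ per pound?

Consumers bear $6 per pound; sellers bear $12 per pound.

Without the tax, 235 − 6P = 3P + 109 gives 9P = 126, so P* = $14 and Q* = 151.
With the tax collected from consumers, demand (in seller-price terms) shifts: Qd = 235 − 6(P + 18).
New equilibrium: consumers pay $20, sellers receive $2, Q = 115. (Wedge: Pb − Ps = 18.)
Burden on consumers: $6; on sellers: $12. (They sum to $18.)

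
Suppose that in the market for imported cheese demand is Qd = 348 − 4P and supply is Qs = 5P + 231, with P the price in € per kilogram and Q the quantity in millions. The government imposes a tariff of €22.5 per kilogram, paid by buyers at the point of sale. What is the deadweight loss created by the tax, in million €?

Before the tax: set 348 − 4P = 5P + 231 → P* = €13, Q* = 296.
With the tax collected from buyers, demand (in seller-price terms) shifts: Qd = 348 − 4(P + 22.5).
New equilibrium: buyers pay €25.5, sellers receive €3, Q = 246. (Wedge: Pb − Ps = 22.5.)
Quantity falls by |ΔQ| = |296 − 246| = 50.
DWL = ½ · t · |ΔQ| = ½ · 22.5 · 50 = €562.5.

Deadweight loss = €562.5 million.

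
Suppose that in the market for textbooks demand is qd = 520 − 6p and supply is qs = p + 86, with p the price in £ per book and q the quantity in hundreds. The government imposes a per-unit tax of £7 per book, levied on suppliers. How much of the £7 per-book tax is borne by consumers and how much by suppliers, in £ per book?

Consumers bear £1 per book; suppliers bear £6 per book.

Without the tax, 520 − 6p = p + 86 gives 7p = 434, so p* = £62 and q* = 148.
With the tax collected from suppliers, supply shifts: qs = (p − 7) + 86.
Solving gives q = 142 with consumers paying £63 and suppliers receiving £56 (the £7 wedge).
Burden on consumers: £1; on suppliers: £6. (They sum to £7.)
The less price-elastic side of the market bears the larger share of a per-unit tax.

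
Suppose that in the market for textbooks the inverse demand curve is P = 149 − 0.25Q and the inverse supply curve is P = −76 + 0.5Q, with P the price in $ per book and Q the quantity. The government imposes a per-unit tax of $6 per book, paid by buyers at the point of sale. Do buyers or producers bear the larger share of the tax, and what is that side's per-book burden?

Rewrite in direct form: Qd = 596 − 4P and Qs = 2P + 152.
Before the tax: set 596 − 4P = 2P + 152 → P* = $74, Q* = 300.
With the tax collected from buyers, demand (in seller-price terms) shifts: Qd = 596 − 4(P + 6).
New equilibrium: buyers pay $76, producers receive $70, Q = 292. (Wedge: Pb − Ps = 6.)
Per-book burden: buyers $2, producers $4.
Producers take the larger share because supply is less price-elastic here (demand slope 4 vs supply slope 2).
The less price-elastic side of the market bears the larger share of a per-unit tax.

Producers bear the larger share: $4 per book.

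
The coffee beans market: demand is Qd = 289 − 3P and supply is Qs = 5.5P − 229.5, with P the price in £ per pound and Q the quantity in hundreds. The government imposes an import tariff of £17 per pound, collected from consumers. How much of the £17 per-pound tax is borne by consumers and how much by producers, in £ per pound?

Consumers bear £11 per pound; producers bear £6 per pound.

Without the tax, 289 − 3P = 5.5P − 229.5 gives 8.5P = 518.5, so P* = £61 and Q* = 106.
With the tax collected from consumers, demand (in seller-price terms) shifts: Qd = 289 − 3(P + 17).
Solving gives Q = 73 with consumers paying £72 and producers receiving £55 (the £17 wedge).
Burden on consumers: £11; on producers: £6. (They sum to £17.)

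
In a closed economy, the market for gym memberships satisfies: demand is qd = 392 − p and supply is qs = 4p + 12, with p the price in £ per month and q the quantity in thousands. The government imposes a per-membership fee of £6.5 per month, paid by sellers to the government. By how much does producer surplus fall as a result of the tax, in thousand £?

Producer surplus falls by £407.42 thousand.

Without the tax, 392 − p = 4p + 12 gives 5p = 380, so p* = £76 and q* = 316.
With the tax collected from sellers, supply shifts: qs = 4(p − 6.5) + 12.
Solving gives q = 310.8 with consumers paying £81.2 and sellers receiving £74.7 (the £6.5 wedge).
ΔPS is the trapezoid between Q = 310.8 and Q = 316 of height £1.3: ½ · (316 + 310.8) · 1.3 = £407.42.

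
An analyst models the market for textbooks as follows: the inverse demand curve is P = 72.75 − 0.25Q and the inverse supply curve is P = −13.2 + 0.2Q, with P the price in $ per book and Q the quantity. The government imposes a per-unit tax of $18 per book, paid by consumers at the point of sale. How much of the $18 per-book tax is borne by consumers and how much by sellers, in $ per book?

Inverting to Q(P) form: Qd = 291 − 4P; Qs = 5P + 66.
Without the tax, 291 − 4P = 5P + 66 gives 9P = 225, so P* = $25 and Q* = 191.
With the tax collected from consumers, demand (in seller-price terms) shifts: Qd = 291 − 4(P + 18).
New equilibrium: consumers pay $35, sellers receive $17, Q = 151. (Wedge: Pb − Ps = 18.)
Burden on consumers: $10; on sellers: $8. (They sum to $18.)
The less price-elastic side of the market bears the larger share of a per-unit tax.

Consumers bear $10 per book; sellers bear $8 per book.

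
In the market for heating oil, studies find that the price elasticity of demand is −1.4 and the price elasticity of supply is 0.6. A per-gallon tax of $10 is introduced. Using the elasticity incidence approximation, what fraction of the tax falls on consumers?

Consumers' share ≈ 0.3.

Incidence ratio: consumers' share ≈ εs / (εs + |εd|) = 0.6 / (0.6 + 1.4) = 0.3.
Supply is the less elastic side, so consumers bear the smaller share.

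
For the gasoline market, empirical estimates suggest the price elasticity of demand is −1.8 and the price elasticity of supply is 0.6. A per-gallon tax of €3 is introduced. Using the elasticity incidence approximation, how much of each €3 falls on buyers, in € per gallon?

Incidence ratio: buyers' share ≈ εs / (εs + |εd|) = 0.6 / (0.6 + 1.8) = 0.25.
So buyers bear ≈ 0.25 × €3 = €0.75; suppliers bear €2.25.

Buyers bear ≈ €0.75 per gallon.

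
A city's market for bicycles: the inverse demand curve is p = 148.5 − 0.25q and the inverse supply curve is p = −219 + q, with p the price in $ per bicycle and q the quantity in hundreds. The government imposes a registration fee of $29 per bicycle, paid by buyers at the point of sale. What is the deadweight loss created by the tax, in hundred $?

Rewrite in direct form: qd = 594 − 4p and qs = p + 219.
Without the tax, 594 − 4p = p + 219 gives 5p = 375, so p* = $75 and q* = 294.
With the tax collected from buyers, demand (in seller-price terms) shifts: qd = 594 − 4(p + 29).
Solving gives q = 270.8 with buyers paying $80.8 and sellers receiving $51.8 (the $29 wedge).
Quantity falls by |ΔQ| = |294 − 270.8| = 23.2.
DWL = ½ · t · |ΔQ| = ½ · 29 · 23.2 = $336.4.

Deadweight loss = $336.4 hundred.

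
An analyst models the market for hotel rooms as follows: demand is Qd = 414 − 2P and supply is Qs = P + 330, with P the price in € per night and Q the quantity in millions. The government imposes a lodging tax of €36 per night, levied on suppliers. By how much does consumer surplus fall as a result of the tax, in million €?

Consumer surplus falls by €4152 million.

Before the tax: set 414 − 2P = P + 330 → P* = €28, Q* = 358.
With the tax collected from suppliers, supply shifts: Qs = (P − 36) + 330.
New equilibrium: consumers pay €40, suppliers receive €4, Q = 334. (Wedge: Pb − Ps = 36.)
ΔCS is the trapezoid between Q = 334 and Q = 358 of height €12: ½ · (358 + 334) · 12 = €4152.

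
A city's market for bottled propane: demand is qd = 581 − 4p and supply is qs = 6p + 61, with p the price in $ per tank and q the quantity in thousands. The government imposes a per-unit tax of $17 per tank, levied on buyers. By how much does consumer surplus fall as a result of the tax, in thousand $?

Consumer surplus falls by $3596.52 thousand.

Without the tax, 581 − 4p = 6p + 61 gives 10p = 520, so p* = $52 and q* = 373.
With the tax collected from buyers, demand (in seller-price terms) shifts: qd = 581 − 4(p + 17).
Solving gives q = 332.2 with buyers paying $62.2 and suppliers receiving $45.2 (the $17 wedge).
ΔCS is the trapezoid between Q = 332.2 and Q = 373 of height $10.2: ½ · (373 + 332.2) · 10.2 = $3596.52.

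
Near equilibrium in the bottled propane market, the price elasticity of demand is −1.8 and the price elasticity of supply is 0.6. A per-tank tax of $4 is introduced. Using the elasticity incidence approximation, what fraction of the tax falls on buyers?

Buyers' share ≈ 0.25.

Incidence ratio: buyers' share ≈ εs / (εs + |εd|) = 0.6 / (0.6 + 1.8) = 0.25.
Supply is the less elastic side, so buyers bear the smaller share.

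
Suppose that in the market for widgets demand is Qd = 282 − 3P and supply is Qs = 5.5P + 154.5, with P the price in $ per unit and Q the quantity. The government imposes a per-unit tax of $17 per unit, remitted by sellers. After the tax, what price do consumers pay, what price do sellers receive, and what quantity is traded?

Consumers pay $26; sellers receive $9; quantity = 204.

Before the tax: set 282 − 3P = 5.5P + 154.5 → P* = $15, Q* = 237.
With the tax collected from sellers, supply shifts: Qs = 5.5(P − 17) + 154.5.
New equilibrium: consumers pay $26, sellers receive $9, Q = 204. (Wedge: Pb − Ps = 17.)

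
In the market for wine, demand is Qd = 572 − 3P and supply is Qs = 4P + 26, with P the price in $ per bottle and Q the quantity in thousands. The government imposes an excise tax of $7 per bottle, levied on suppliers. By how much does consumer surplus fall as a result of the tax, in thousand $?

Consumer surplus falls by $1328 thousand.

Without the tax, 572 − 3P = 4P + 26 gives 7P = 546, so P* = $78 and Q* = 338.
With the tax collected from suppliers, supply shifts: Qs = 4(P − 7) + 26.
New equilibrium: consumers pay $82, suppliers receive $75, Q = 326. (Wedge: Pb − Ps = 7.)
ΔCS is the trapezoid between Q = 326 and Q = 338 of height $4: ½ · (338 + 326) · 4 = $1328.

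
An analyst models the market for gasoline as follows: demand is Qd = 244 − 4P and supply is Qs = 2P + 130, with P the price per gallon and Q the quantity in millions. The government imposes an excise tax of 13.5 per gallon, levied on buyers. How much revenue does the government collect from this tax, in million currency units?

Tax revenue = 2025 million.

Before the tax: set 244 − 4P = 2P + 130 → P* = 19, Q* = 168.
With the tax collected from buyers, demand (in seller-price terms) shifts: Qd = 244 − 4(P + 13.5).
Solving gives Q = 150 with buyers paying 23.5 and producers receiving 10 (the 13.5 wedge).
Revenue = t · Q = 13.5 · 150 = 2025.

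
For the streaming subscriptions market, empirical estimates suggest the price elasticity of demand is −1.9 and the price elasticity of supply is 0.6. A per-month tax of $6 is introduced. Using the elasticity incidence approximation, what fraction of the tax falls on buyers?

Incidence ratio: buyers' share ≈ εs / (εs + |εd|) = 0.6 / (0.6 + 1.9) = 0.24.
Supply is the less elastic side, so buyers bear the smaller share.

Buyers' share ≈ 0.24.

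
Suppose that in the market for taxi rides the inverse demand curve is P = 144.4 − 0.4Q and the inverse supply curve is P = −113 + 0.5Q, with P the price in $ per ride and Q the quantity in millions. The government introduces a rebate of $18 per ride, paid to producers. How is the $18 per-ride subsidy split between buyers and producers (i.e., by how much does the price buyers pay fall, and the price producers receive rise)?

Rewrite in direct form: Qd = 361 − 2.5P and Qs = 2P + 226.
Without the subsidy, 361 − 2.5P = 2P + 226 gives 4.5P = 135, so P* = $30 and Q* = 286.
With a per-unit subsidy paid to producers, each receives P + 18 per unit sold, so supply becomes Qs = 2(P + 18) + 226.
Solving gives Q = 306 with buyers paying $22 and producers receiving $40 (the $18 wedge).
Gain to buyers: $8; to producers: $10. (They sum to $18.)

Buyers gain $8 per ride; producers gain $10 per ride.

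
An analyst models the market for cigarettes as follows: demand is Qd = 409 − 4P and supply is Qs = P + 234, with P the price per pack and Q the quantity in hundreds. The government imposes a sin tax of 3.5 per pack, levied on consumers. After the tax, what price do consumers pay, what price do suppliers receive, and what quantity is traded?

Before the tax: set 409 − 4P = P + 234 → P* = 35, Q* = 269.
With the tax collected from consumers, demand (in seller-price terms) shifts: Qd = 409 − 4(P + 3.5).
Solving gives Q = 266.2 with consumers paying 35.7 and suppliers receiving 32.2 (the 3.5 wedge).

Consumers pay 35.7; suppliers receive 32.2; quantity = 266.2.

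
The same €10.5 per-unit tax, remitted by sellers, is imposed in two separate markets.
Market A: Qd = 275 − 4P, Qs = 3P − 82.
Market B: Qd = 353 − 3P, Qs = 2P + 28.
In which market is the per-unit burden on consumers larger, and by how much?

Market A, by €0.3.

Market A: pre-tax P* = €51, Q* = 71; post-tax Q = 53; per-unit burden on consumers = €4.5.
Market B: pre-tax P* = €65, Q* = 158; post-tax Q = 145.4; per-unit burden on consumers = €4.2.
Difference: €4.5 vs €4.2 → market A is larger by €0.3.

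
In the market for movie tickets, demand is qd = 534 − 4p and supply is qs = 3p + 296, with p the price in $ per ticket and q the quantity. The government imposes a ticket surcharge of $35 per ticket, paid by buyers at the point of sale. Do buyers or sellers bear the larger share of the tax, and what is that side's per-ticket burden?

Sellers bear the larger share: $20 per ticket.

Before the tax: set 534 − 4p = 3p + 296 → p* = $34, q* = 398.
With the tax collected from buyers, demand (in seller-price terms) shifts: qd = 534 − 4(p + 35).
Solving gives q = 338 with buyers paying $49 and sellers receiving $14 (the $35 wedge).
Per-ticket burden: buyers $15, sellers $20.
Sellers take the larger share because supply is less price-elastic here (demand slope 4 vs supply slope 3).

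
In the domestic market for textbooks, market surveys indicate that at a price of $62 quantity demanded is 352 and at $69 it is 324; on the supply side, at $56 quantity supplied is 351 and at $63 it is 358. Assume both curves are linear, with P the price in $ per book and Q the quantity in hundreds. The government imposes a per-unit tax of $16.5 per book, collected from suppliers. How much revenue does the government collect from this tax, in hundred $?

Demand slope: (324 − 352)/(69 − 62) = -4, so Qd = 600 − 4P.
Supply slope: (358 − 351)/(63 − 56) = 1, so Qs = P + 295.
Without the tax, 600 − 4P = P + 295 gives 5P = 305, so P* = $61 and Q* = 356.
With the tax collected from suppliers, supply shifts: Qs = (P − 16.5) + 295.
Solving gives Q = 342.8 with buyers paying $64.3 and suppliers receiving $47.8 (the $16.5 wedge).
Revenue = t · Q = 16.5 · 342.8 = $5656.2.

Tax revenue = $5656.2 hundred.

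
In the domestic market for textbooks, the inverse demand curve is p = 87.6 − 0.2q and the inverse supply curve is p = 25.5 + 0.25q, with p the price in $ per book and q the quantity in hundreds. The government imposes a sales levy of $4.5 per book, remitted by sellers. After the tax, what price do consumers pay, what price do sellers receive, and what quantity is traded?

Consumers pay $62; sellers receive $57.5; quantity = 128.

Rewrite in direct form: qd = 438 − 5p and qs = 4p − 102.
Before the tax: set 438 − 5p = 4p − 102 → p* = $60, q* = 138.
With the tax collected from sellers, supply shifts: qs = 4(p − 4.5) − 102.
Solving gives q = 128 with consumers paying $62 and sellers receiving $57.5 (the $4.5 wedge).
The less price-elastic side of the market bears the larger share of a per-unit tax.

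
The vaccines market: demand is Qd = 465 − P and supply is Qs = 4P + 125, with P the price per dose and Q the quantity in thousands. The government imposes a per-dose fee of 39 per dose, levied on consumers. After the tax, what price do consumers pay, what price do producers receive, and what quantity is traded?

Consumers pay 99.2; producers receive 60.2; quantity = 365.8.

Without the tax, 465 − P = 4P + 125 gives 5P = 340, so P* = 68 and Q* = 397.
With the tax collected from consumers, demand (in seller-price terms) shifts: Qd = 465 − (P + 39).
Solving gives Q = 365.8 with consumers paying 99.2 and producers receiving 60.2 (the 39 wedge).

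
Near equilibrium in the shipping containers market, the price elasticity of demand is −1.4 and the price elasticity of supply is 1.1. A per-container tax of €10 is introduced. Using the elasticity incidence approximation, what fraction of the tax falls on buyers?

Buyers' share ≈ 0.44.

Incidence ratio: buyers' share ≈ εs / (εs + |εd|) = 1.1 / (1.1 + 1.4) = 0.44.
Supply is the less elastic side, so buyers bear the smaller share.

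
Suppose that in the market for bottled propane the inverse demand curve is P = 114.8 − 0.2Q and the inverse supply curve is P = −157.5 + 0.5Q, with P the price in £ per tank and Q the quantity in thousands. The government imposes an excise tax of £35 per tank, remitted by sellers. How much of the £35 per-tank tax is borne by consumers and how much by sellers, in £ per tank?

Consumers bear £10 per tank; sellers bear £25 per tank.

Inverting to Q(P) form: Qd = 574 − 5P; Qs = 2P + 315.
Without the tax, 574 − 5P = 2P + 315 gives 7P = 259, so P* = £37 and Q* = 389.
With the tax collected from sellers, supply shifts: Qs = 2(P − 35) + 315.
Solving gives Q = 339 with consumers paying £47 and sellers receiving £12 (the £35 wedge).
Burden on consumers: £10; on sellers: £25. (They sum to £35.)
The less price-elastic side of the market bears the larger share of a per-unit tax.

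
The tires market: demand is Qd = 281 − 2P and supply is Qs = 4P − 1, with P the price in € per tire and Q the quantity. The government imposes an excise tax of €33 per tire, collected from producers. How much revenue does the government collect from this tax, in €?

Tax revenue = €4719.

Without the tax, 281 − 2P = 4P − 1 gives 6P = 282, so P* = €47 and Q* = 187.
With the tax collected from producers, supply shifts: Qs = 4(P − 33) − 1.
Solving gives Q = 143 with consumers paying €69 and producers receiving €36 (the €33 wedge).
Revenue = t · Q = 33 · 143 = €4719.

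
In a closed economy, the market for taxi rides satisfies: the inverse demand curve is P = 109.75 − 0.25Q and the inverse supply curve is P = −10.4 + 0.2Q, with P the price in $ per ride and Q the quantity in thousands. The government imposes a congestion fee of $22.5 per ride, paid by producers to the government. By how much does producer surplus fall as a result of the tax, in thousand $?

Producer surplus falls by $2420 thousand.

Inverting to Q(P) form: Qd = 439 − 4P; Qs = 5P + 52.
Before the tax: set 439 − 4P = 5P + 52 → P* = $43, Q* = 267.
With the tax collected from producers, supply shifts: Qs = 5(P − 22.5) + 52.
Solving gives Q = 217 with buyers paying $55.5 and producers receiving $33 (the $22.5 wedge).
ΔPS is the trapezoid between Q = 217 and Q = 267 of height $10: ½ · (267 + 217) · 10 = $2420.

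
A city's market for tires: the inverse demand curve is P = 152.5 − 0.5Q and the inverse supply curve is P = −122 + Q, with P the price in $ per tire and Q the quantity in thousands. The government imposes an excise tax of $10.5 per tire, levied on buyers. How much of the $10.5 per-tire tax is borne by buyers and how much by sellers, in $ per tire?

Rewrite in direct form: Qd = 305 − 2P and Qs = P + 122.
Without the tax, 305 − 2P = P + 122 gives 3P = 183, so P* = $61 and Q* = 183.
With the tax collected from buyers, demand (in seller-price terms) shifts: Qd = 305 − 2(P + 10.5).
New equilibrium: buyers pay $64.5, sellers receive $54, Q = 176. (Wedge: Pb − Ps = 10.5.)
Burden on buyers: $3.5; on sellers: $7. (They sum to $10.5.)

Buyers bear $3.5 per tire; sellers bear $7 per tire.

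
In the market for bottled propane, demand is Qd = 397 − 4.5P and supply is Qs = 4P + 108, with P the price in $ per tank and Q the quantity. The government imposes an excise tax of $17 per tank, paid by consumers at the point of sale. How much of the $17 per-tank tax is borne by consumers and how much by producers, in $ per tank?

Without the tax, 397 − 4.5P = 4P + 108 gives 8.5P = 289, so P* = $34 and Q* = 244.
With the tax collected from consumers, demand (in seller-price terms) shifts: Qd = 397 − 4.5(P + 17).
New equilibrium: consumers pay $42, producers receive $25, Q = 208. (Wedge: Pb − Ps = 17.)
Burden on consumers: $8; on producers: $9. (They sum to $17.)
The less price-elastic side of the market bears the larger share of a per-unit tax.

Consumers bear $8 per tank; producers bear $9 per tank.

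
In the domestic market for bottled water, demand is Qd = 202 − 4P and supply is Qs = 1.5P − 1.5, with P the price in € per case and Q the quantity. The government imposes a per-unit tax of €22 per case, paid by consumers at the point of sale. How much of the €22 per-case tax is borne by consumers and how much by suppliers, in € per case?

Consumers bear €6 per case; suppliers bear €16 per case.

Before the tax: set 202 − 4P = 1.5P − 1.5 → P* = €37, Q* = 54.
With the tax collected from consumers, demand (in seller-price terms) shifts: Qd = 202 − 4(P + 22).
Solving gives Q = 30 with consumers paying €43 and suppliers receiving €21 (the €22 wedge).
Burden on consumers: €6; on suppliers: €16. (They sum to €22.)
The less price-elastic side of the market bears the larger share of a per-unit tax.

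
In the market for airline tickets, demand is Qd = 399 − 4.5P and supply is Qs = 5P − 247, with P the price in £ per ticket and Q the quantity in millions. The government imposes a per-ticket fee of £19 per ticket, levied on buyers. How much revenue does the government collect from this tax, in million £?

Before the tax: set 399 − 4.5P = 5P − 247 → P* = £68, Q* = 93.
With the tax collected from buyers, demand (in seller-price terms) shifts: Qd = 399 − 4.5(P + 19).
Solving gives Q = 48 with buyers paying £78 and suppliers receiving £59 (the £19 wedge).
Revenue = t · Q = 19 · 48 = £912.

Tax revenue = £912 million.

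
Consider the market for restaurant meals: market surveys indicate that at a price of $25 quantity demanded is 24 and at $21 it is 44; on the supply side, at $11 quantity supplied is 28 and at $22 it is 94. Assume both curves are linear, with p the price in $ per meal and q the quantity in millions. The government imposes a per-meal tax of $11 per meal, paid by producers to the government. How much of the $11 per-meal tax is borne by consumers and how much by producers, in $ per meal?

Demand slope: (44 − 24)/(21 − 25) = -5, so qd = 149 − 5p.
Supply slope: (94 − 28)/(22 − 11) = 6, so qs = 6p − 38.
Without the tax, 149 − 5p = 6p − 38 gives 11p = 187, so p* = $17 and q* = 64.
With the tax collected from producers, supply shifts: qs = 6(p − 11) − 38.
New equilibrium: consumers pay $23, producers receive $12, q = 34. (Wedge: pb − ps = 11.)
Burden on consumers: $6; on producers: $5. (They sum to $11.)
The less price-elastic side of the market bears the larger share of a per-unit tax.

Consumers bear $6 per meal; producers bear $5 per meal.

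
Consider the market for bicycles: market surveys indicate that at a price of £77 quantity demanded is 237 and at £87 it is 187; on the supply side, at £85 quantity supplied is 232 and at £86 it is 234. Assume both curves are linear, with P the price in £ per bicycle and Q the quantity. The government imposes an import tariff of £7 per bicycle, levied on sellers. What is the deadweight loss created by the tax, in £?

Deadweight loss = £35.

Demand slope: (187 − 237)/(87 − 77) = -5, so Qd = 622 − 5P.
Supply slope: (234 − 232)/(86 − 85) = 2, so Qs = 2P + 62.
Without the tax, 622 − 5P = 2P + 62 gives 7P = 560, so P* = £80 and Q* = 222.
With the tax collected from sellers, supply shifts: Qs = 2(P − 7) + 62.
Solving gives Q = 212 with consumers paying £82 and sellers receiving £75 (the £7 wedge).
Quantity falls by |ΔQ| = |222 − 212| = 10.
DWL = ½ · t · |ΔQ| = ½ · 7 · 10 = £35.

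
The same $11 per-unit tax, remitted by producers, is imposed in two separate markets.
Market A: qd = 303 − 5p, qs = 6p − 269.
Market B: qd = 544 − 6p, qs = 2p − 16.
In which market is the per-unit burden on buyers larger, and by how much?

Market A, by $3.25.

Market A: pre-tax p* = $52, q* = 43; post-tax q = 13; per-unit burden on buyers = $6.
Market B: pre-tax p* = $70, q* = 124; post-tax q = 107.5; per-unit burden on buyers = $2.75.
Difference: $6 vs $2.75 → market A is larger by $3.25.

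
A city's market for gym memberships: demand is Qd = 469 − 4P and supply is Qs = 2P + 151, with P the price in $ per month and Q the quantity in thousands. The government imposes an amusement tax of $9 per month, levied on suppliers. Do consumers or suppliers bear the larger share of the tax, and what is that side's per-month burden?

Suppliers bear the larger share: $6 per month.

Without the tax, 469 − 4P = 2P + 151 gives 6P = 318, so P* = $53 and Q* = 257.
With the tax collected from suppliers, supply shifts: Qs = 2(P − 9) + 151.
Solving gives Q = 245 with consumers paying $56 and suppliers receiving $47 (the $9 wedge).
Per-month burden: consumers $3, suppliers $6.
Suppliers take the larger share because supply is less price-elastic here (demand slope 4 vs supply slope 2).
The less price-elastic side of the market bears the larger share of a per-unit tax.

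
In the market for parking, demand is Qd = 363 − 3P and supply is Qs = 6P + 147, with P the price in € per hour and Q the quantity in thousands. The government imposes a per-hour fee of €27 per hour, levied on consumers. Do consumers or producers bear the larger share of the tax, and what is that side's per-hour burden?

Consumers bear the larger share: €18 per hour.

Without the tax, 363 − 3P = 6P + 147 gives 9P = 216, so P* = €24 and Q* = 291.
With the tax collected from consumers, demand (in seller-price terms) shifts: Qd = 363 − 3(P + 27).
Solving gives Q = 237 with consumers paying €42 and producers receiving €15 (the €27 wedge).
Per-hour burden: consumers €18, producers €9.
Consumers take the larger share because demand is less price-elastic here (demand slope 3 vs supply slope 6).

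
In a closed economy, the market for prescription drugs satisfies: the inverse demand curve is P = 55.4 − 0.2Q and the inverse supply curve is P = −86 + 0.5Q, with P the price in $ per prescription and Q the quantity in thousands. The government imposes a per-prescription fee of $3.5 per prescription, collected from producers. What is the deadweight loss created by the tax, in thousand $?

Rewrite in direct form: Qd = 277 − 5P and Qs = 2P + 172.
Before the tax: set 277 − 5P = 2P + 172 → P* = $15, Q* = 202.
With the tax collected from producers, supply shifts: Qs = 2(P − 3.5) + 172.
New equilibrium: buyers pay $16, producers receive $12.5, Q = 197. (Wedge: Pb − Ps = 3.5.)
Quantity falls by |ΔQ| = |202 − 197| = 5.
DWL = ½ · t · |ΔQ| = ½ · 3.5 · 5 = $8.75.

Deadweight loss = $8.75 thousand.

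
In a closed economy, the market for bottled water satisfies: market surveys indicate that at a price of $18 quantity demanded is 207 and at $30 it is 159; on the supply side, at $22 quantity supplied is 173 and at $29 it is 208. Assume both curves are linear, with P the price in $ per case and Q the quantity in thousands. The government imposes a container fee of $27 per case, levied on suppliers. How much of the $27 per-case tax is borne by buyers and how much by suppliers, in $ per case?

Demand slope: (159 − 207)/(30 − 18) = -4, so Qd = 279 − 4P.
Supply slope: (208 − 173)/(29 − 22) = 5, so Qs = 5P + 63.
Before the tax: set 279 − 4P = 5P + 63 → P* = $24, Q* = 183.
With the tax collected from suppliers, supply shifts: Qs = 5(P − 27) + 63.
New equilibrium: buyers pay $39, suppliers receive $12, Q = 123. (Wedge: Pb − Ps = 27.)
Burden on buyers: $15; on suppliers: $12. (They sum to $27.)
The less price-elastic side of the market bears the larger share of a per-unit tax.

Buyers bear $15 per case; suppliers bear $12 per case.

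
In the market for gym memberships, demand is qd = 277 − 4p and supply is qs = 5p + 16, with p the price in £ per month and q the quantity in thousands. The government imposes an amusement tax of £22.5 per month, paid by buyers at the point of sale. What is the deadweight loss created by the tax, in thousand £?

Before the tax: set 277 − 4p = 5p + 16 → p* = £29, q* = 161.
With the tax collected from buyers, demand (in seller-price terms) shifts: qd = 277 − 4(p + 22.5).
Solving gives q = 111 with buyers paying £41.5 and producers receiving £19 (the £22.5 wedge).
Quantity falls by |ΔQ| = |161 − 111| = 50.
DWL = ½ · t · |ΔQ| = ½ · 22.5 · 50 = £562.5.

Deadweight loss = £562.5 thousand.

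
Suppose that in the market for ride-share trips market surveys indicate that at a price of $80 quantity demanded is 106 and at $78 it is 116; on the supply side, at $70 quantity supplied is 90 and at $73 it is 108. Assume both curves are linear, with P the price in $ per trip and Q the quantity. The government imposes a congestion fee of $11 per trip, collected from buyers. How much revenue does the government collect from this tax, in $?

Tax revenue = $1056.

Demand slope: (116 − 106)/(78 − 80) = -5, so Qd = 506 − 5P.
Supply slope: (108 − 90)/(73 − 70) = 6, so Qs = 6P − 330.
Without the tax, 506 − 5P = 6P − 330 gives 11P = 836, so P* = $76 and Q* = 126.
With the tax collected from buyers, demand (in seller-price terms) shifts: Qd = 506 − 5(P + 11).
New equilibrium: buyers pay $82, suppliers receive $71, Q = 96. (Wedge: Pb − Ps = 11.)
Revenue = t · Q = 11 · 96 = $1056.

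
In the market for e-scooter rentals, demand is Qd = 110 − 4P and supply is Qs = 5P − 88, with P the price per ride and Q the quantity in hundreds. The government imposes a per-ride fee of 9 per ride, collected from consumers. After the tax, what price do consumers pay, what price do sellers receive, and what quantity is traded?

Consumers pay 27; sellers receive 18; quantity = 2.

Without the tax, 110 − 4P = 5P − 88 gives 9P = 198, so P* = 22 and Q* = 22.
With the tax collected from consumers, demand (in seller-price terms) shifts: Qd = 110 − 4(P + 9).
New equilibrium: consumers pay 27, sellers receive 18, Q = 2. (Wedge: Pb − Ps = 9.)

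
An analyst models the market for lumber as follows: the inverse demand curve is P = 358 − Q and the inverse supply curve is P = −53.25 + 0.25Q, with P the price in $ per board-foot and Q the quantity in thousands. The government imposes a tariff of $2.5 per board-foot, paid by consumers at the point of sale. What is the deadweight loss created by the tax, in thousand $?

Deadweight loss = $2.5 thousand.

Rewrite in direct form: Qd = 358 − P and Qs = 4P + 213.
Before the tax: set 358 − P = 4P + 213 → P* = $29, Q* = 329.
With the tax collected from consumers, demand (in seller-price terms) shifts: Qd = 358 − (P + 2.5).
New equilibrium: consumers pay $31, producers receive $28.5, Q = 327. (Wedge: Pb − Ps = 2.5.)
Quantity falls by |ΔQ| = |329 − 327| = 2.
DWL = ½ · t · |ΔQ| = ½ · 2.5 · 2 = $2.5.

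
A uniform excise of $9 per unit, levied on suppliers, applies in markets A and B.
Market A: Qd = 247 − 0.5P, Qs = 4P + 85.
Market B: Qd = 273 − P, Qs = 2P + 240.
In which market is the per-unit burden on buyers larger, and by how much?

Market A: pre-tax P* = $36, Q* = 229; post-tax Q = 225; per-unit burden on buyers = $8.
Market B: pre-tax P* = $11, Q* = 262; post-tax Q = 256; per-unit burden on buyers = $6.
Difference: $8 vs $6 → market A is larger by $2.

Market A, by $2.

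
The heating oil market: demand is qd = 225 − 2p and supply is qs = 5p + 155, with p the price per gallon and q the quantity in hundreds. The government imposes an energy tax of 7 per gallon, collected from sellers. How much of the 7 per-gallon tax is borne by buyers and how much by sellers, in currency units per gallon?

Without the tax, 225 − 2p = 5p + 155 gives 7p = 70, so p* = 10 and q* = 205.
With the tax collected from sellers, supply shifts: qs = 5(p − 7) + 155.
Solving gives q = 195 with buyers paying 15 and sellers receiving 8 (the 7 wedge).
Burden on buyers: 5; on sellers: 2. (They sum to 7.)
The less price-elastic side of the market bears the larger share of a per-unit tax.

Buyers bear 5 per gallon; sellers bear 2 per gallon.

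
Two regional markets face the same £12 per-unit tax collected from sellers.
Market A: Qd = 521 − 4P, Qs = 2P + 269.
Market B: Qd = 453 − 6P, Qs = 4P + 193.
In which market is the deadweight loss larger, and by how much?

Market A: pre-tax P* = £42, Q* = 353; post-tax Q = 337; deadweight loss = £96.
Market B: pre-tax P* = £26, Q* = 297; post-tax Q = 268.2; deadweight loss = £172.8.
Difference: £96 vs £172.8 → market B is larger by £76.8.

Market B, by £76.8.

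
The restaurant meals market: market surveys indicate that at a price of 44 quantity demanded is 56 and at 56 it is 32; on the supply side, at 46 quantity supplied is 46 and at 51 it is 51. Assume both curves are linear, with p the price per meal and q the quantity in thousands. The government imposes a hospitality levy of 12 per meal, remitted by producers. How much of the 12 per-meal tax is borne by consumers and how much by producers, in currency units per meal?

Demand slope: (32 − 56)/(56 − 44) = -2, so qd = 144 − 2p.
Supply slope: (51 − 46)/(51 − 46) = 1, so qs = p.
Without the tax, 144 − 2p = p gives 3p = 144, so p* = 48 and q* = 48.
With the tax collected from producers, supply shifts: qs = (p − 12).
Solving gives q = 40 with consumers paying 52 and producers receiving 40 (the 12 wedge).
Burden on consumers: 4; on producers: 8. (They sum to 12.)
The less price-elastic side of the market bears the larger share of a per-unit tax.

Consumers bear 4 per meal; producers bear 8 per meal.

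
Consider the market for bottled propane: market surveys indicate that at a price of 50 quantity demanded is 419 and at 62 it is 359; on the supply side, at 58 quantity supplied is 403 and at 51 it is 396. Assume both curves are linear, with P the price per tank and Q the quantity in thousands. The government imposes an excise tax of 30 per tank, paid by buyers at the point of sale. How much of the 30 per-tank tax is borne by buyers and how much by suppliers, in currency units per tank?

Demand slope: (359 − 419)/(62 − 50) = -5, so Qd = 669 − 5P.
Supply slope: (396 − 403)/(51 − 58) = 1, so Qs = P + 345.
Without the tax, 669 − 5P = P + 345 gives 6P = 324, so P* = 54 and Q* = 399.
With the tax collected from buyers, demand (in seller-price terms) shifts: Qd = 669 − 5(P + 30).
New equilibrium: buyers pay 59, suppliers receive 29, Q = 374. (Wedge: Pb − Ps = 30.)
Burden on buyers: 5; on suppliers: 25. (They sum to 30.)
The less price-elastic side of the market bears the larger share of a per-unit tax.

Buyers bear 5 per tank; suppliers bear 25 per tank.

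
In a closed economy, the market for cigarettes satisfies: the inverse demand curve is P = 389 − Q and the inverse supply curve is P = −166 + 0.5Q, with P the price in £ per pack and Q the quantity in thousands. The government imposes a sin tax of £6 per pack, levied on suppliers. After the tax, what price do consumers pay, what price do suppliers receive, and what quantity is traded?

Inverting to Q(P) form: Qd = 389 − P; Qs = 2P + 332.
Without the tax, 389 − P = 2P + 332 gives 3P = 57, so P* = £19 and Q* = 370.
With the tax collected from suppliers, supply shifts: Qs = 2(P − 6) + 332.
Solving gives Q = 366 with consumers paying £23 and suppliers receiving £17 (the £6 wedge).

Consumers pay £23; suppliers receive £17; quantity = 366.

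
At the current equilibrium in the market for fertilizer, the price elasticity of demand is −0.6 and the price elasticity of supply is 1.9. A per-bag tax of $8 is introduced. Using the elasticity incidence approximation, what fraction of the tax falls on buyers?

Buyers' share ≈ 0.76.

Incidence ratio: buyers' share ≈ εs / (εs + |εd|) = 1.9 / (1.9 + 0.6) = 0.76.
Supply is the more elastic side, so buyers bear the larger share.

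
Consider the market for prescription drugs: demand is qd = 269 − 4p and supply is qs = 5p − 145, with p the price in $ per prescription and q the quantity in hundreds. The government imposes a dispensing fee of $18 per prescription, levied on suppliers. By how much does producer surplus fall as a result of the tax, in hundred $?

Producer surplus falls by $520 hundred.

Before the tax: set 269 − 4p = 5p − 145 → p* = $46, q* = 85.
With the tax collected from suppliers, supply shifts: qs = 5(p − 18) − 145.
Solving gives q = 45 with consumers paying $56 and suppliers receiving $38 (the $18 wedge).
ΔPS is the trapezoid between Q = 45 and Q = 85 of height $8: ½ · (85 + 45) · 8 = $520.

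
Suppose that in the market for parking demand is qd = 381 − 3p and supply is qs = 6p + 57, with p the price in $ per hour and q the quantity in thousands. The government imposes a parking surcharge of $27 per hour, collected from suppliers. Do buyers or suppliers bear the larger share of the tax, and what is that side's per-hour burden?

Buyers bear the larger share: $18 per hour.

Before the tax: set 381 − 3p = 6p + 57 → p* = $36, q* = 273.
With the tax collected from suppliers, supply shifts: qs = 6(p − 27) + 57.
New equilibrium: buyers pay $54, suppliers receive $27, q = 219. (Wedge: pb − ps = 27.)
Per-hour burden: buyers $18, suppliers $9.
Buyers take the larger share because demand is less price-elastic here (demand slope 3 vs supply slope 6).
The less price-elastic side of the market bears the larger share of a per-unit tax.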